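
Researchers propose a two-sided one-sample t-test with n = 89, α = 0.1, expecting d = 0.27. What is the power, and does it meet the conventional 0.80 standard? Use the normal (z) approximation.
Power ≈ 0.82; the study is adequately powered (power ≥ 0.80)

Power calculation (one-sample t-test, normal approximation):
z_β = d · √n - z_{α/2}
z_β = 0.27 · √89 - 1.645
z_β = 0.27 · 9.434 - 1.645
z_β = 0.902

Power = Φ(z_β) = Φ(0.902) ≈ 0.817

Effect size d = 0.27 is small by Cohen's convention (0.2/0.5/0.8).

Threshold: power ≥ 0.80 is conventionally adequate.
Power ≈ 0.82 → the study is adequately powered (power ≥ 0.80).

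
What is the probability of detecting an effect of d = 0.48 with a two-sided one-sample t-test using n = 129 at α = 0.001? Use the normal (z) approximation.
Power ≈ 0.98

Power calculation (one-sample t-test, normal approximation):
z_β = d · √n - z_{α/2}
z_β = 0.48 · √129 - 3.291
z_β = 0.48 · 11.358 - 3.291
z_β = 2.161

Power = Φ(z_β) = Φ(2.161) ≈ 0.985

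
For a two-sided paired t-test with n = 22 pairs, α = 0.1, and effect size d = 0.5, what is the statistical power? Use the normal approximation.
Power ≈ 0.76

Power calculation (paired t-test, normal approximation):
z_β = d · √n - z_{α/2}
z_β = 0.5 · √22 - 1.645
z_β = 0.5 · 4.690 - 1.645
z_β = 0.700

Power = Φ(z_β) = Φ(0.700) ≈ 0.758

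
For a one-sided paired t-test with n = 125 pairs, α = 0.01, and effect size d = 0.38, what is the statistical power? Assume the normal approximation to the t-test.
Power ≈ 0.97

Power calculation (paired t-test, normal approximation):
z_β = d · √n - z_α
z_β = 0.38 · √125 - 2.326
z_β = 0.38 · 11.180 - 2.326
z_β = 1.922

Power = Φ(z_β) = Φ(1.922) ≈ 0.973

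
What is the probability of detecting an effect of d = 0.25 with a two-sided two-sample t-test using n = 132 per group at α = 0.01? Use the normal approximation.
Power ≈ 0.29

Power calculation (two-sample t-test, normal approximation):
z_β = d · √(n/2) - z_{α/2}
z_β = 0.25 · √(132/2) - 2.576
z_β = 0.25 · 8.124 - 2.576
z_β = -0.545

Power = Φ(z_β) = Φ(-0.545) ≈ 0.293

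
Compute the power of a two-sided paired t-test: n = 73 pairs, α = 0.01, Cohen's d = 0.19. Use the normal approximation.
Power ≈ 0.17

Power calculation (paired t-test, normal approximation):
z_β = d · √n - z_{α/2}
z_β = 0.19 · √73 - 2.576
z_β = 0.19 · 8.544 - 2.576
z_β = -0.952

Power = Φ(z_β) = Φ(-0.952) ≈ 0.170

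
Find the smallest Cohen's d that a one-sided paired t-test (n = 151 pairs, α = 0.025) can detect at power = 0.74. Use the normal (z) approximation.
d ≈ 0.21

Minimum detectable effect (paired t-test, normal approximation):
d = (z_α + z_β) / √n
d = (1.960 + 0.643) / √151
d = 2.603 / 12.288
d ≈ 0.21

By Cohen's convention (0.2 small / 0.5 medium / 0.8 large): small effect.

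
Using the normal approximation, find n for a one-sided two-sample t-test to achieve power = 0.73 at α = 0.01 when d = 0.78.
n = 29 per group

Sample size formula (two-sample t-test, normal approximation):
n = 2 · ((z_α + z_β) / d)²

z_α = 2.326 (for α = 0.01, one-sided)
z_β = 0.613 (for power = 0.73)
d = 0.78

n = 2 · ((2.326 + 0.613) / 0.78)²
n = 2 · (3.768)²
n ≈ 28.40
Round up to the next whole number: n = 29 per group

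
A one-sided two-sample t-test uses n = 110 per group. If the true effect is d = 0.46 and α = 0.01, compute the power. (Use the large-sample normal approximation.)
Power ≈ 0.86

Power calculation (two-sample t-test, normal approximation):
z_β = d · √(n/2) - z_α
z_β = 0.46 · √(110/2) - 2.326
z_β = 0.46 · 7.416 - 2.326
z_β = 1.085

Power = Φ(z_β) = Φ(1.085) ≈ 0.861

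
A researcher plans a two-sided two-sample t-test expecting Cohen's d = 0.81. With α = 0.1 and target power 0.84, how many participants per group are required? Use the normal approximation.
n = 22 per group

Sample size formula (two-sample t-test, normal approximation):
n = 2 · ((z_{α/2} + z_β) / d)²

z_{α/2} = 1.645 (for α = 0.1, two-sided)
z_β = 0.994 (for power = 0.84)
d = 0.81

n = 2 · ((1.645 + 0.994) / 0.81)²
n = 2 · (3.258)²
n ≈ 21.23
Round up to the next whole number: n = 22 per group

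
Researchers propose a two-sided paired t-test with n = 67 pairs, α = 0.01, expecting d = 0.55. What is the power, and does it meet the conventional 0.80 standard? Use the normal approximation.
Power ≈ 0.97; the study is adequately powered (power ≥ 0.80)

Power calculation (paired t-test, normal approximation):
z_β = d · √n - z_{α/2}
z_β = 0.55 · √67 - 2.576
z_β = 0.55 · 8.185 - 2.576
z_β = 1.926

Power = Φ(z_β) = Φ(1.926) ≈ 0.973

Effect size d = 0.55 is medium by Cohen's convention (0.2/0.5/0.8).

Threshold: power ≥ 0.80 is conventionally adequate.
Power ≈ 0.97 → the study is adequately powered (power ≥ 0.80).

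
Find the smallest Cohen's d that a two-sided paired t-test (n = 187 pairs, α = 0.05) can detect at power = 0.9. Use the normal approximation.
d ≈ 0.24

Minimum detectable effect (paired t-test, normal approximation):
d = (z_{α/2} + z_β) / √n
d = (1.960 + 1.282) / √187
d = 3.242 / 13.675
d ≈ 0.24

By Cohen's convention (0.2 small / 0.5 medium / 0.8 large): small effect.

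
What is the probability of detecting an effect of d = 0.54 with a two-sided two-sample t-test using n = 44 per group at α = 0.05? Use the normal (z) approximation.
Power ≈ 0.72

Power calculation (two-sample t-test, normal approximation):
z_β = d · √(n/2) - z_{α/2}
z_β = 0.54 · √(44/2) - 1.960
z_β = 0.54 · 4.690 - 1.960
z_β = 0.573

Power = Φ(z_β) = Φ(0.573) ≈ 0.717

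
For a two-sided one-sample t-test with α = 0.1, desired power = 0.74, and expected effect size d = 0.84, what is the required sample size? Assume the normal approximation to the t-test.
n = 8

Sample size formula (one-sample t-test, normal approximation):
n = ((z_{α/2} + z_β) / d)²

z_{α/2} = 1.645 (for α = 0.1, two-sided)
z_β = 0.643 (for power = 0.74)
d = 0.84

n = ((1.645 + 0.643) / 0.84)²
n = (2.724)²
n ≈ 7.42
Round up to the next whole number: n = 8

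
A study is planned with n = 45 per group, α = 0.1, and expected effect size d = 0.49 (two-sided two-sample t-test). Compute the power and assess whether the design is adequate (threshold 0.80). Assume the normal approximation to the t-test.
Power ≈ 0.75; the study is underpowered (power < 0.80)

Power calculation (two-sample t-test, normal approximation):
z_β = d · √(n/2) - z_{α/2}
z_β = 0.49 · √(45/2) - 1.645
z_β = 0.49 · 4.743 - 1.645
z_β = 0.679

Power = Φ(z_β) = Φ(0.679) ≈ 0.752

Effect size d = 0.49 is small by Cohen's convention (0.2/0.5/0.8).

Threshold: power ≥ 0.80 is conventionally adequate.
Power ≈ 0.75 → the study is underpowered (power < 0.80).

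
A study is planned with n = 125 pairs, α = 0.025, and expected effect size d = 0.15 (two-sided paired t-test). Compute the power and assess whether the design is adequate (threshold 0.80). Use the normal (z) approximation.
Power ≈ 0.29; the study is underpowered (power < 0.80)

Power calculation (paired t-test, normal approximation):
z_β = d · √n - z_{α/2}
z_β = 0.15 · √125 - 2.241
z_β = 0.15 · 11.180 - 2.241
z_β = -0.564

Power = Φ(z_β) = Φ(-0.564) ≈ 0.286

Effect size d = 0.15 is very small by Cohen's convention (0.2/0.5/0.8).

Threshold: power ≥ 0.80 is conventionally adequate.
Power ≈ 0.29 → the study is underpowered (power < 0.80).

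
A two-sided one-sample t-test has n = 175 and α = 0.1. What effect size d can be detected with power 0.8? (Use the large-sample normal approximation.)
d ≈ 0.19

Minimum detectable effect (one-sample t-test, normal approximation):
d = (z_{α/2} + z_β) / √n
d = (1.645 + 0.842) / √175
d = 2.486 / 13.229
d ≈ 0.19

By Cohen's convention (0.2 small / 0.5 medium / 0.8 large): very small effect.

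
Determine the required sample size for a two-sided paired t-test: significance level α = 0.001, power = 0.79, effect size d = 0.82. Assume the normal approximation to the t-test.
n = 25 pairs

Sample size formula (paired t-test, normal approximation):
n = ((z_{α/2} + z_β) / d)²

z_{α/2} = 3.291 (for α = 0.001, two-sided)
z_β = 0.806 (for power = 0.79)
d = 0.82

n = ((3.291 + 0.806) / 0.82)²
n = (4.996)²
n ≈ 24.96
Round up to the next whole number: n = 25 pairs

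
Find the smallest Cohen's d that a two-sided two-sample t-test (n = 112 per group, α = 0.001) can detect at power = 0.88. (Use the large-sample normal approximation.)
d ≈ 0.60

Minimum detectable effect (two-sample t-test, normal approximation):
d = (z_{α/2} + z_β) / √(n/2)
d = (3.291 + 1.175) / √(112/2)
d = 4.466 / 7.483
d ≈ 0.60

By Cohen's convention (0.2 small / 0.5 medium / 0.8 large): medium effect.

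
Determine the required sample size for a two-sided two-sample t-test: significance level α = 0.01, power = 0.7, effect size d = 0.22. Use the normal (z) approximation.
n = 398 per group

Sample size formula (two-sample t-test, normal approximation):
n = 2 · ((z_{α/2} + z_β) / d)²

z_{α/2} = 2.576 (for α = 0.01, two-sided)
z_β = 0.524 (for power = 0.7)
d = 0.22

n = 2 · ((2.576 + 0.524) / 0.22)²
n = 2 · (14.091)²
n ≈ 397.11
Round up to the next whole number: n = 398 per group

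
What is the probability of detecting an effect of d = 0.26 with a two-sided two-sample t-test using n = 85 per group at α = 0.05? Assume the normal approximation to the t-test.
Power ≈ 0.40

Power calculation (two-sample t-test, normal approximation):
z_β = d · √(n/2) - z_{α/2}
z_β = 0.26 · √(85/2) - 1.960
z_β = 0.26 · 6.519 - 1.960
z_β = -0.265

Power = Φ(z_β) = Φ(-0.265) ≈ 0.396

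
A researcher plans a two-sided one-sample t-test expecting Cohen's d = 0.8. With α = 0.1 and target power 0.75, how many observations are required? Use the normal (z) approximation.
n = 9

Sample size formula (one-sample t-test, normal approximation):
n = ((z_{α/2} + z_β) / d)²

z_{α/2} = 1.645 (for α = 0.1, two-sided)
z_β = 0.674 (for power = 0.75)
d = 0.8

n = ((1.645 + 0.674) / 0.8)²
n = (2.899)²
n ≈ 8.40
Round up to the next whole number: n = 9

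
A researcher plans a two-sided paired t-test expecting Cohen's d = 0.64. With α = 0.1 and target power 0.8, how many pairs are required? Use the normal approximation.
n = 16 pairs

Sample size formula (paired t-test, normal approximation):
n = ((z_{α/2} + z_β) / d)²

z_{α/2} = 1.645 (for α = 0.1, two-sided)
z_β = 0.842 (for power = 0.8)
d = 0.64

n = ((1.645 + 0.842) / 0.64)²
n = (3.886)²
n ≈ 15.10
Round up to the next whole number: n = 16 pairs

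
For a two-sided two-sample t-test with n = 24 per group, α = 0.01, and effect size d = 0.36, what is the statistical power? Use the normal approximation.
Power ≈ 0.09

Power calculation (two-sample t-test, normal approximation):
z_β = d · √(n/2) - z_{α/2}
z_β = 0.36 · √(24/2) - 2.576
z_β = 0.36 · 3.464 - 2.576
z_β = -1.329

Power = Φ(z_β) = Φ(-1.329) ≈ 0.092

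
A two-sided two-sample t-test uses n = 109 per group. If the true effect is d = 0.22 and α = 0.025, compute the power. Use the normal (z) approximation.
Power ≈ 0.27

Power calculation (two-sample t-test, normal approximation):
z_β = d · √(n/2) - z_{α/2}
z_β = 0.22 · √(109/2) - 2.241
z_β = 0.22 · 7.382 - 2.241
z_β = -0.617

Power = Φ(z_β) = Φ(-0.617) ≈ 0.269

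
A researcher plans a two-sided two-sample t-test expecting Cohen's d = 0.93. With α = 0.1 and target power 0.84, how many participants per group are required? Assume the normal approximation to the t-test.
n = 17 per group

Sample size formula (two-sample t-test, normal approximation):
n = 2 · ((z_{α/2} + z_β) / d)²

z_{α/2} = 1.645 (for α = 0.1, two-sided)
z_β = 0.994 (for power = 0.84)
d = 0.93

n = 2 · ((1.645 + 0.994) / 0.93)²
n = 2 · (2.838)²
n ≈ 16.11
Round up to the next whole number: n = 17 per group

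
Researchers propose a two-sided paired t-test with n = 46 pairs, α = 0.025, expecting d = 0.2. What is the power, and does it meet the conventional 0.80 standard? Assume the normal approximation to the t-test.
Power ≈ 0.19; the study is underpowered (power < 0.80)

Power calculation (paired t-test, normal approximation):
z_β = d · √n - z_{α/2}
z_β = 0.2 · √46 - 2.241
z_β = 0.2 · 6.782 - 2.241
z_β = -0.885

Power = Φ(z_β) = Φ(-0.885) ≈ 0.188

Effect size d = 0.2 is small by Cohen's convention (0.2/0.5/0.8).

Threshold: power ≥ 0.80 is conventionally adequate.
Power ≈ 0.19 → the study is underpowered (power < 0.80).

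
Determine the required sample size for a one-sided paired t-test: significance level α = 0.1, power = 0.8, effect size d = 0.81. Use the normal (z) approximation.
n = 7 pairs

Sample size formula (paired t-test, normal approximation):
n = ((z_α + z_β) / d)²

z_α = 1.282 (for α = 0.1, one-sided)
z_β = 0.842 (for power = 0.8)
d = 0.81

n = ((1.282 + 0.842) / 0.81)²
n = (2.622)²
n ≈ 6.87
Round up to the next whole number: n = 7 pairs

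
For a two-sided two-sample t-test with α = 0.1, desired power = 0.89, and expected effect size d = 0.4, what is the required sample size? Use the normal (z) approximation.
n = 104 per group

Sample size formula (two-sample t-test, normal approximation):
n = 2 · ((z_{α/2} + z_β) / d)²

z_{α/2} = 1.645 (for α = 0.1, two-sided)
z_β = 1.227 (for power = 0.89)
d = 0.4

n = 2 · ((1.645 + 1.227) / 0.4)²
n = 2 · (7.180)²
n ≈ 103.10
Round up to the next whole number: n = 104 per group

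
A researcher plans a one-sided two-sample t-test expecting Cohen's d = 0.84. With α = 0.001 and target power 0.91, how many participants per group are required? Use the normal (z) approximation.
n = 56 per group

Sample size formula (two-sample t-test, normal approximation):
n = 2 · ((z_α + z_β) / d)²

z_α = 3.090 (for α = 0.001, one-sided)
z_β = 1.341 (for power = 0.91)
d = 0.84

n = 2 · ((3.090 + 1.341) / 0.84)²
n = 2 · (5.275)²
n ≈ 55.65
Round up to the next whole number: n = 56 per group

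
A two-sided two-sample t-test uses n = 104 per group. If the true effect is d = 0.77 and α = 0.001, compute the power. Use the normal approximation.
Power ≈ 0.99

Power calculation (two-sample t-test, normal approximation):
z_β = d · √(n/2) - z_{α/2}
z_β = 0.77 · √(104/2) - 3.291
z_β = 0.77 · 7.211 - 3.291
z_β = 2.262

Power = Φ(z_β) = Φ(2.262) ≈ 0.988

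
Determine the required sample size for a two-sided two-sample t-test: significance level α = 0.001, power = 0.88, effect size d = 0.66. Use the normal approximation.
n = 92 per group

Sample size formula (two-sample t-test, normal approximation):
n = 2 · ((z_{α/2} + z_β) / d)²

z_{α/2} = 3.291 (for α = 0.001, two-sided)
z_β = 1.175 (for power = 0.88)
d = 0.66

n = 2 · ((3.291 + 1.175) / 0.66)²
n = 2 · (6.767)²
n ≈ 91.58
Round up to the next whole number: n = 92 per group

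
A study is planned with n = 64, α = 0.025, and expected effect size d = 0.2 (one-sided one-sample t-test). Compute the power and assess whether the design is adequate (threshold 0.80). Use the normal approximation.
Power ≈ 0.36; the study is underpowered (power < 0.80)

Power calculation (one-sample t-test, normal approximation):
z_β = d · √n - z_α
z_β = 0.2 · √64 - 1.960
z_β = 0.2 · 8.000 - 1.960
z_β = -0.360

Power = Φ(z_β) = Φ(-0.360) ≈ 0.359

Effect size d = 0.2 is small by Cohen's convention (0.2/0.5/0.8).

Threshold: power ≥ 0.80 is conventionally adequate.
Power ≈ 0.36 → the study is underpowered (power < 0.80).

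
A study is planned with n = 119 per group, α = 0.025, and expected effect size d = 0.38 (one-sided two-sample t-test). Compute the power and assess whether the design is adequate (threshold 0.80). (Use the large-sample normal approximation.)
Power ≈ 0.83; the study is adequately powered (power ≥ 0.80)

Power calculation (two-sample t-test, normal approximation):
z_β = d · √(n/2) - z_α
z_β = 0.38 · √(119/2) - 1.960
z_β = 0.38 · 7.714 - 1.960
z_β = 0.971

Power = Φ(z_β) = Φ(0.971) ≈ 0.834

Effect size d = 0.38 is small by Cohen's convention (0.2/0.5/0.8).

Threshold: power ≥ 0.80 is conventionally adequate.
Power ≈ 0.83 → the study is adequately powered (power ≥ 0.80).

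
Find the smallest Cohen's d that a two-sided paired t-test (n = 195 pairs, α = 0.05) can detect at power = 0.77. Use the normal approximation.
d ≈ 0.19

Minimum detectable effect (paired t-test, normal approximation):
d = (z_{α/2} + z_β) / √n
d = (1.960 + 0.739) / √195
d = 2.699 / 13.964
d ≈ 0.19

By Cohen's convention (0.2 small / 0.5 medium / 0.8 large): very small effect.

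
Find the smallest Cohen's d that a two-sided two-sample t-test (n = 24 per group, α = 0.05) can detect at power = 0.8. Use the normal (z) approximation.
d ≈ 0.81

Minimum detectable effect (two-sample t-test, normal approximation):
d = (z_{α/2} + z_β) / √(n/2)
d = (1.960 + 0.842) / √(24/2)
d = 2.802 / 3.464
d ≈ 0.81

By Cohen's convention (0.2 small / 0.5 medium / 0.8 large): large effect.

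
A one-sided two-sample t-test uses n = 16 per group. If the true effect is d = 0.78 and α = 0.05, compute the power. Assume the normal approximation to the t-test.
Power ≈ 0.71

Power calculation (two-sample t-test, normal approximation):
z_β = d · √(n/2) - z_α
z_β = 0.78 · √(16/2) - 1.645
z_β = 0.78 · 2.828 - 1.645
z_β = 0.561

Power = Φ(z_β) = Φ(0.561) ≈ 0.713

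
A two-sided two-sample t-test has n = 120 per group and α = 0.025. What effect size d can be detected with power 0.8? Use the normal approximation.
d ≈ 0.40

Minimum detectable effect (two-sample t-test, normal approximation):
d = (z_{α/2} + z_β) / √(n/2)
d = (2.241 + 0.842) / √(120/2)
d = 3.083 / 7.746
d ≈ 0.40

By Cohen's convention (0.2 small / 0.5 medium / 0.8 large): small effect.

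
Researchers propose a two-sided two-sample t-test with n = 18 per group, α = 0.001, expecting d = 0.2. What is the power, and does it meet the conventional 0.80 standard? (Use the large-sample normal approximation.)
Power ≈ 0.00; the study is underpowered (power < 0.80)

Power calculation (two-sample t-test, normal approximation):
z_β = d · √(n/2) - z_{α/2}
z_β = 0.2 · √(18/2) - 3.291
z_β = 0.2 · 3.000 - 3.291
z_β = -2.691

Power = Φ(z_β) = Φ(-2.691) ≈ 0.004

Effect size d = 0.2 is small by Cohen's convention (0.2/0.5/0.8).

Threshold: power ≥ 0.80 is conventionally adequate.
Power ≈ 0.00 → the study is underpowered (power < 0.80).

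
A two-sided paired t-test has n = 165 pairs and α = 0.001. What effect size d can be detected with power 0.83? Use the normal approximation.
d ≈ 0.33

Minimum detectable effect (paired t-test, normal approximation):
d = (z_{α/2} + z_β) / √n
d = (3.291 + 0.954) / √165
d = 4.245 / 12.845
d ≈ 0.33

By Cohen's convention (0.2 small / 0.5 medium / 0.8 large): small effect.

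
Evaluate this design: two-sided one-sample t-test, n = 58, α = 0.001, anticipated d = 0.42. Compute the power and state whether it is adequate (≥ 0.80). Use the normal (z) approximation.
Power ≈ 0.46; the study is underpowered (power < 0.80)

Power calculation (one-sample t-test, normal approximation):
z_β = d · √n - z_{α/2}
z_β = 0.42 · √58 - 3.291
z_β = 0.42 · 7.616 - 3.291
z_β = -0.092

Power = Φ(z_β) = Φ(-0.092) ≈ 0.463

Effect size d = 0.42 is small by Cohen's convention (0.2/0.5/0.8).

Threshold: power ≥ 0.80 is conventionally adequate.
Power ≈ 0.46 → the study is underpowered (power < 0.80).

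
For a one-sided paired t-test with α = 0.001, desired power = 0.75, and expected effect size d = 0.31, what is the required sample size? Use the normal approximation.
n = 148 pairs

Sample size formula (paired t-test, normal approximation):
n = ((z_α + z_β) / d)²

z_α = 3.090 (for α = 0.001, one-sided)
z_β = 0.674 (for power = 0.75)
d = 0.31

n = ((3.090 + 0.674) / 0.31)²
n = (12.142)²
n ≈ 147.43
Round up to the next whole number: n = 148 pairs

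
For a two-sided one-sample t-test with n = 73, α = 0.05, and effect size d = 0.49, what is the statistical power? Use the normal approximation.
Power ≈ 0.99

Power calculation (one-sample t-test, normal approximation):
z_β = d · √n - z_{α/2}
z_β = 0.49 · √73 - 1.960
z_β = 0.49 · 8.544 - 1.960
z_β = 2.227

Power = Φ(z_β) = Φ(2.227) ≈ 0.987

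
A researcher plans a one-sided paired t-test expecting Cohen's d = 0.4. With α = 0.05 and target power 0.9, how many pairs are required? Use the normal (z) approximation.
n = 54 pairs

Sample size formula (paired t-test, normal approximation):
n = ((z_α + z_β) / d)²

z_α = 1.645 (for α = 0.05, one-sided)
z_β = 1.282 (for power = 0.9)
d = 0.4

n = ((1.645 + 1.282) / 0.4)²
n = (7.318)²
n ≈ 53.55
Round up to the next whole number: n = 54 pairs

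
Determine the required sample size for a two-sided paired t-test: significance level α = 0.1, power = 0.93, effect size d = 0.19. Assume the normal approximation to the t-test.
n = 270 pairs

Sample size formula (paired t-test, normal approximation):
n = ((z_{α/2} + z_β) / d)²

z_{α/2} = 1.645 (for α = 0.1, two-sided)
z_β = 1.476 (for power = 0.93)
d = 0.19

n = ((1.645 + 1.476) / 0.19)²
n = (16.426)²
n ≈ 269.81
Round up to the next whole number: n = 270 pairs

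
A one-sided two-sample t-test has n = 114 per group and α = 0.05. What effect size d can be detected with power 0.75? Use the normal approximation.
d ≈ 0.31

Minimum detectable effect (two-sample t-test, normal approximation):
d = (z_α + z_β) / √(n/2)
d = (1.645 + 0.674) / √(114/2)
d = 2.319 / 7.550
d ≈ 0.31

By Cohen's convention (0.2 small / 0.5 medium / 0.8 large): small effect.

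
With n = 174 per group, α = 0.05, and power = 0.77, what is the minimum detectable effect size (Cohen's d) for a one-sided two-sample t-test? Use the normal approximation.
d ≈ 0.26

Minimum detectable effect (two-sample t-test, normal approximation):
d = (z_α + z_β) / √(n/2)
d = (1.645 + 0.739) / √(174/2)
d = 2.384 / 9.327
d ≈ 0.26

By Cohen's convention (0.2 small / 0.5 medium / 0.8 large): small effect.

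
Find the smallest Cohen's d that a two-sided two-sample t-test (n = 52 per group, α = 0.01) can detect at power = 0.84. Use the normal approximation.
d ≈ 0.70

Minimum detectable effect (two-sample t-test, normal approximation):
d = (z_{α/2} + z_β) / √(n/2)
d = (2.576 + 0.994) / √(52/2)
d = 3.570 / 5.099
d ≈ 0.70

By Cohen's convention (0.2 small / 0.5 medium / 0.8 large): medium effect.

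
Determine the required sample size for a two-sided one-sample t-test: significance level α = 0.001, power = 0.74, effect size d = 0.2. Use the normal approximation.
n = 387

Sample size formula (one-sample t-test, normal approximation):
n = ((z_{α/2} + z_β) / d)²

z_{α/2} = 3.291 (for α = 0.001, two-sided)
z_β = 0.643 (for power = 0.74)
d = 0.2

n = ((3.291 + 0.643) / 0.2)²
n = (19.670)²
n ≈ 386.91
Round up to the next whole number: n = 387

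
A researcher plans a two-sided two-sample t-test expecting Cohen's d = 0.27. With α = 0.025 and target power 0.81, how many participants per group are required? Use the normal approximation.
n = 267 per group

Sample size formula (two-sample t-test, normal approximation):
n = 2 · ((z_{α/2} + z_β) / d)²

z_{α/2} = 2.241 (for α = 0.025, two-sided)
z_β = 0.878 (for power = 0.81)
d = 0.27

n = 2 · ((2.241 + 0.878) / 0.27)²
n = 2 · (11.552)²
n ≈ 266.90
Round up to the next whole number: n = 267 per group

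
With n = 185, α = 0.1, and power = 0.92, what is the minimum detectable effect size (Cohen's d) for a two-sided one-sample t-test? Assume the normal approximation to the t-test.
d ≈ 0.22

Minimum detectable effect (one-sample t-test, normal approximation):
d = (z_{α/2} + z_β) / √n
d = (1.645 + 1.405) / √185
d = 3.050 / 13.601
d ≈ 0.22

By Cohen's convention (0.2 small / 0.5 medium / 0.8 large): small effect.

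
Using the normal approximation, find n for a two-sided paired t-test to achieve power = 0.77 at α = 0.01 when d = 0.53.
n = 40 pairs

Sample size formula (paired t-test, normal approximation):
n = ((z_{α/2} + z_β) / d)²

z_{α/2} = 2.576 (for α = 0.01, two-sided)
z_β = 0.739 (for power = 0.77)
d = 0.53

n = ((2.576 + 0.739) / 0.53)²
n = (6.255)²
n ≈ 39.13
Round up to the next whole number: n = 40 pairs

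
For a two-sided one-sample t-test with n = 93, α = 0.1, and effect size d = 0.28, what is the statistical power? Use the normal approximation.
Power ≈ 0.85

Power calculation (one-sample t-test, normal approximation):
z_β = d · √n - z_{α/2}
z_β = 0.28 · √93 - 1.645
z_β = 0.28 · 9.644 - 1.645
z_β = 1.055

Power = Φ(z_β) = Φ(1.055) ≈ 0.854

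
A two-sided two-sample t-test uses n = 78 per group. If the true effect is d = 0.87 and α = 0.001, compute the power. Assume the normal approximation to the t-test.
Power ≈ 0.98

Power calculation (two-sample t-test, normal approximation):
z_β = d · √(n/2) - z_{α/2}
z_β = 0.87 · √(78/2) - 3.291
z_β = 0.87 · 6.245 - 3.291
z_β = 2.143

Power = Φ(z_β) = Φ(2.143) ≈ 0.984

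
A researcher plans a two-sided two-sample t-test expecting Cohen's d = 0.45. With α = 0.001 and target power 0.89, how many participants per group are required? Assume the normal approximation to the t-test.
n = 202 per group

Sample size formula (two-sample t-test, normal approximation):
n = 2 · ((z_{α/2} + z_β) / d)²

z_{α/2} = 3.291 (for α = 0.001, two-sided)
z_β = 1.227 (for power = 0.89)
d = 0.45

n = 2 · ((3.291 + 1.227) / 0.45)²
n = 2 · (10.040)²
n ≈ 201.60
Round up to the next whole number: n = 202 per group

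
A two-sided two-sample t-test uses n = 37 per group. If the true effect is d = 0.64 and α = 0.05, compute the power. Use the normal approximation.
Power ≈ 0.79

Power calculation (two-sample t-test, normal approximation):
z_β = d · √(n/2) - z_{α/2}
z_β = 0.64 · √(37/2) - 1.960
z_β = 0.64 · 4.301 - 1.960
z_β = 0.793

Power = Φ(z_β) = Φ(0.793) ≈ 0.786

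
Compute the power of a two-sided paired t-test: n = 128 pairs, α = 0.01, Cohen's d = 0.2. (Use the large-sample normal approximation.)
Power ≈ 0.38

Power calculation (paired t-test, normal approximation):
z_β = d · √n - z_{α/2}
z_β = 0.2 · √128 - 2.576
z_β = 0.2 · 11.314 - 2.576
z_β = -0.313

Power = Φ(z_β) = Φ(-0.313) ≈ 0.377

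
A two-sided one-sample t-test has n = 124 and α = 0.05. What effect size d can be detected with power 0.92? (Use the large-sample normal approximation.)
d ≈ 0.30

Minimum detectable effect (one-sample t-test, normal approximation):
d = (z_{α/2} + z_β) / √n
d = (1.960 + 1.405) / √124
d = 3.365 / 11.136
d ≈ 0.30

By Cohen's convention (0.2 small / 0.5 medium / 0.8 large): small effect.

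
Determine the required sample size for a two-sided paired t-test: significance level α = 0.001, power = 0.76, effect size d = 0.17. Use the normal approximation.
n = 553 pairs

Sample size formula (paired t-test, normal approximation):
n = ((z_{α/2} + z_β) / d)²

z_{α/2} = 3.291 (for α = 0.001, two-sided)
z_β = 0.706 (for power = 0.76)
d = 0.17

n = ((3.291 + 0.706) / 0.17)²
n = (23.512)²
n ≈ 552.81
Round up to the next whole number: n = 553 pairs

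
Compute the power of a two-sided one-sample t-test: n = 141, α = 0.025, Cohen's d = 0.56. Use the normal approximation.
Power ≈ 1.00

Power calculation (one-sample t-test, normal approximation):
z_β = d · √n - z_{α/2}
z_β = 0.56 · √141 - 2.241
z_β = 0.56 · 11.874 - 2.241
z_β = 4.408

Power = Φ(z_β) = Φ(4.408) ≈ 1.000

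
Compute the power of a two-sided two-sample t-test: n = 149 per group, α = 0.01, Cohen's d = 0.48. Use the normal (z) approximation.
Power ≈ 0.94

Power calculation (two-sample t-test, normal approximation):
z_β = d · √(n/2) - z_{α/2}
z_β = 0.48 · √(149/2) - 2.576
z_β = 0.48 · 8.631 - 2.576
z_β = 1.567

Power = Φ(z_β) = Φ(1.567) ≈ 0.941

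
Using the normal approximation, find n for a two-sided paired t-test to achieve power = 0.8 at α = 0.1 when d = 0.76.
n = 11 pairs

Sample size formula (paired t-test, normal approximation):
n = ((z_{α/2} + z_β) / d)²

z_{α/2} = 1.645 (for α = 0.1, two-sided)
z_β = 0.842 (for power = 0.8)
d = 0.76

n = ((1.645 + 0.842) / 0.76)²
n = (3.272)²
n ≈ 10.71
Round up to the next whole number: n = 11 pairs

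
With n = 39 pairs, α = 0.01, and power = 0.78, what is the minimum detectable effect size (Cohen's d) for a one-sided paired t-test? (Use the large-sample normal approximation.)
d ≈ 0.50

Minimum detectable effect (paired t-test, normal approximation):
d = (z_α + z_β) / √n
d = (2.326 + 0.772) / √39
d = 3.099 / 6.245
d ≈ 0.50

By Cohen's convention (0.2 small / 0.5 medium / 0.8 large): medium effect.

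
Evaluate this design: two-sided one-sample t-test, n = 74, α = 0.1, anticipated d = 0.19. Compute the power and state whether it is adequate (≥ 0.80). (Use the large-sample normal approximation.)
Power ≈ 0.50; the study is underpowered (power < 0.80)

Power calculation (one-sample t-test, normal approximation):
z_β = d · √n - z_{α/2}
z_β = 0.19 · √74 - 1.645
z_β = 0.19 · 8.602 - 1.645
z_β = -0.010

Power = Φ(z_β) = Φ(-0.010) ≈ 0.496

Effect size d = 0.19 is very small by Cohen's convention (0.2/0.5/0.8).

Threshold: power ≥ 0.80 is conventionally adequate.
Power ≈ 0.50 → the study is underpowered (power < 0.80).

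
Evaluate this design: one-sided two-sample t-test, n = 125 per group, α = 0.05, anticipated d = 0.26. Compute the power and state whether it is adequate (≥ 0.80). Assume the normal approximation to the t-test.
Power ≈ 0.66; the study is underpowered (power < 0.80)

Power calculation (two-sample t-test, normal approximation):
z_β = d · √(n/2) - z_α
z_β = 0.26 · √(125/2) - 1.645
z_β = 0.26 · 7.906 - 1.645
z_β = 0.411

Power = Φ(z_β) = Φ(0.411) ≈ 0.659

Effect size d = 0.26 is small by Cohen's convention (0.2/0.5/0.8).

Threshold: power ≥ 0.80 is conventionally adequate.
Power ≈ 0.66 → the study is underpowered (power < 0.80).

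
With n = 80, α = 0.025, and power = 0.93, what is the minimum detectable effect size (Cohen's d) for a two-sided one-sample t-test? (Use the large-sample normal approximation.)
d ≈ 0.42

Minimum detectable effect (one-sample t-test, normal approximation):
d = (z_{α/2} + z_β) / √n
d = (2.241 + 1.476) / √80
d = 3.717 / 8.944
d ≈ 0.42

By Cohen's convention (0.2 small / 0.5 medium / 0.8 large): small effect.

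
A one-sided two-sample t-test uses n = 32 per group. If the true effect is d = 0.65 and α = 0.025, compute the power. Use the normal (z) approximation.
Power ≈ 0.74

Power calculation (two-sample t-test, normal approximation):
z_β = d · √(n/2) - z_α
z_β = 0.65 · √(32/2) - 1.960
z_β = 0.65 · 4.000 - 1.960
z_β = 0.640

Power = Φ(z_β) = Φ(0.640) ≈ 0.739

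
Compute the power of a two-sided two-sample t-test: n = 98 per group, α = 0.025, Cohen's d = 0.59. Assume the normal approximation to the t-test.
Power ≈ 0.97

Power calculation (two-sample t-test, normal approximation):
z_β = d · √(n/2) - z_{α/2}
z_β = 0.59 · √(98/2) - 2.241
z_β = 0.59 · 7.000 - 2.241
z_β = 1.889

Power = Φ(z_β) = Φ(1.889) ≈ 0.971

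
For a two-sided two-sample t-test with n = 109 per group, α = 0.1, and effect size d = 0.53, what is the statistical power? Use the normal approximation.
Power ≈ 0.99

Power calculation (two-sample t-test, normal approximation):
z_β = d · √(n/2) - z_{α/2}
z_β = 0.53 · √(109/2) - 1.645
z_β = 0.53 · 7.382 - 1.645
z_β = 2.268

Power = Φ(z_β) = Φ(2.268) ≈ 0.988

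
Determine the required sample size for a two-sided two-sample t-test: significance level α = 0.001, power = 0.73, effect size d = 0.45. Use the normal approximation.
n = 151 per group

Sample size formula (two-sample t-test, normal approximation):
n = 2 · ((z_{α/2} + z_β) / d)²

z_{α/2} = 3.291 (for α = 0.001, two-sided)
z_β = 0.613 (for power = 0.73)
d = 0.45

n = 2 · ((3.291 + 0.613) / 0.45)²
n = 2 · (8.676)²
n ≈ 150.55
Round up to the next whole number: n = 151 per group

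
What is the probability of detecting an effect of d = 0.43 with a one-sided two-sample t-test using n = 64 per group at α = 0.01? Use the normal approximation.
Power ≈ 0.54

Power calculation (two-sample t-test, normal approximation):
z_β = d · √(n/2) - z_α
z_β = 0.43 · √(64/2) - 2.326
z_β = 0.43 · 5.657 - 2.326
z_β = 0.106

Power = Φ(z_β) = Φ(0.106) ≈ 0.542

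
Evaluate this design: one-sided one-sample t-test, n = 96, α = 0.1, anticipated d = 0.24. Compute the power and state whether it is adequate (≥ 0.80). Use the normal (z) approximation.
Power ≈ 0.86; the study is adequately powered (power ≥ 0.80)

Power calculation (one-sample t-test, normal approximation):
z_β = d · √n - z_α
z_β = 0.24 · √96 - 1.282
z_β = 0.24 · 9.798 - 1.282
z_β = 1.070

Power = Φ(z_β) = Φ(1.070) ≈ 0.858

Effect size d = 0.24 is small by Cohen's convention (0.2/0.5/0.8).

Threshold: power ≥ 0.80 is conventionally adequate.
Power ≈ 0.86 → the study is adequately powered (power ≥ 0.80).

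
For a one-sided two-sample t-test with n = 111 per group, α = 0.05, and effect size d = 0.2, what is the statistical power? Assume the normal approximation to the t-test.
Power ≈ 0.44

Power calculation (two-sample t-test, normal approximation):
z_β = d · √(n/2) - z_α
z_β = 0.2 · √(111/2) - 1.645
z_β = 0.2 · 7.450 - 1.645
z_β = -0.155

Power = Φ(z_β) = Φ(-0.155) ≈ 0.438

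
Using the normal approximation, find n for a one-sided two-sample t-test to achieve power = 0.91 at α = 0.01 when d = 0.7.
n = 55 per group

Sample size formula (two-sample t-test, normal approximation):
n = 2 · ((z_α + z_β) / d)²

z_α = 2.326 (for α = 0.01, one-sided)
z_β = 1.341 (for power = 0.91)
d = 0.7

n = 2 · ((2.326 + 1.341) / 0.7)²
n = 2 · (5.239)²
n ≈ 54.89
Round up to the next whole number: n = 55 per group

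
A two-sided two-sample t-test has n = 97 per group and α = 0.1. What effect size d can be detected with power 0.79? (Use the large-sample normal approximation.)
d ≈ 0.35

Minimum detectable effect (two-sample t-test, normal approximation):
d = (z_{α/2} + z_β) / √(n/2)
d = (1.645 + 0.806) / √(97/2)
d = 2.451 / 6.964
d ≈ 0.35

By Cohen's convention (0.2 small / 0.5 medium / 0.8 large): small effect.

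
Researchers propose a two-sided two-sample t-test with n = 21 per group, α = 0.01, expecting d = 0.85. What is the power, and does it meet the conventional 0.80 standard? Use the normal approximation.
Power ≈ 0.57; the study is underpowered (power < 0.80)

Power calculation (two-sample t-test, normal approximation):
z_β = d · √(n/2) - z_{α/2}
z_β = 0.85 · √(21/2) - 2.576
z_β = 0.85 · 3.240 - 2.576
z_β = 0.178

Power = Φ(z_β) = Φ(0.178) ≈ 0.571

Effect size d = 0.85 is large by Cohen's convention (0.2/0.5/0.8).

Threshold: power ≥ 0.80 is conventionally adequate.
Power ≈ 0.57 → the study is underpowered (power < 0.80).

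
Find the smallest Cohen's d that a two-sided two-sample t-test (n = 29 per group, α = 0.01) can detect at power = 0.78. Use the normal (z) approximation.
d ≈ 0.88

Minimum detectable effect (two-sample t-test, normal approximation):
d = (z_{α/2} + z_β) / √(n/2)
d = (2.576 + 0.772) / √(29/2)
d = 3.348 / 3.808
d ≈ 0.88

By Cohen's convention (0.2 small / 0.5 medium / 0.8 large): large effect.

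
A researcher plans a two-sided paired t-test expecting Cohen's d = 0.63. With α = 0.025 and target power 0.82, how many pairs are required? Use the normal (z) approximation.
n = 26 pairs

Sample size formula (paired t-test, normal approximation):
n = ((z_{α/2} + z_β) / d)²

z_{α/2} = 2.241 (for α = 0.025, two-sided)
z_β = 0.915 (for power = 0.82)
d = 0.63

n = ((2.241 + 0.915) / 0.63)²
n = (5.010)²
n ≈ 25.10
Round up to the next whole number: n = 26 pairs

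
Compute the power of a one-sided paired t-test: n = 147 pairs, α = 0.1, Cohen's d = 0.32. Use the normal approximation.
Power ≈ 1.00

Power calculation (paired t-test, normal approximation):
z_β = d · √n - z_α
z_β = 0.32 · √147 - 1.282
z_β = 0.32 · 12.124 - 1.282
z_β = 2.598

Power = Φ(z_β) = Φ(2.598) ≈ 0.995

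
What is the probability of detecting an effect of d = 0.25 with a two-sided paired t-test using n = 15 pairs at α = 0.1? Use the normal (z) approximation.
Power ≈ 0.25

Power calculation (paired t-test, normal approximation):
z_β = d · √n - z_{α/2}
z_β = 0.25 · √15 - 1.645
z_β = 0.25 · 3.873 - 1.645
z_β = -0.677

Power = Φ(z_β) = Φ(-0.677) ≈ 0.249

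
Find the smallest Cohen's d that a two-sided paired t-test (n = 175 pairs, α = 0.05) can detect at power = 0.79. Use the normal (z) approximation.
d ≈ 0.21

Minimum detectable effect (paired t-test, normal approximation):
d = (z_{α/2} + z_β) / √n
d = (1.960 + 0.806) / √175
d = 2.766 / 13.229
d ≈ 0.21

By Cohen's convention (0.2 small / 0.5 medium / 0.8 large): small effect.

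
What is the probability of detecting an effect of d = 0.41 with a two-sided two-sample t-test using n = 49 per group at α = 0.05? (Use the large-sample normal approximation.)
Power ≈ 0.53

Power calculation (two-sample t-test, normal approximation):
z_β = d · √(n/2) - z_{α/2}
z_β = 0.41 · √(49/2) - 1.960
z_β = 0.41 · 4.950 - 1.960
z_β = 0.069

Power = Φ(z_β) = Φ(0.069) ≈ 0.528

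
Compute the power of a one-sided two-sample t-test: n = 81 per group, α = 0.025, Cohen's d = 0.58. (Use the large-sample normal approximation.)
Power ≈ 0.96

Power calculation (two-sample t-test, normal approximation):
z_β = d · √(n/2) - z_α
z_β = 0.58 · √(81/2) - 1.960
z_β = 0.58 · 6.364 - 1.960
z_β = 1.731

Power = Φ(z_β) = Φ(1.731) ≈ 0.958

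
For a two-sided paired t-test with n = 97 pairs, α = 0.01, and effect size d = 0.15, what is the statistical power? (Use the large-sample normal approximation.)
Power ≈ 0.14

Power calculation (paired t-test, normal approximation):
z_β = d · √n - z_{α/2}
z_β = 0.15 · √97 - 2.576
z_β = 0.15 · 9.849 - 2.576
z_β = -1.099

Power = Φ(z_β) = Φ(-1.099) ≈ 0.136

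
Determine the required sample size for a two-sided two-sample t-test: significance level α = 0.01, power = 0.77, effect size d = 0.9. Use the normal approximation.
n = 28 per group

Sample size formula (two-sample t-test, normal approximation):
n = 2 · ((z_{α/2} + z_β) / d)²

z_{α/2} = 2.576 (for α = 0.01, two-sided)
z_β = 0.739 (for power = 0.77)
d = 0.9

n = 2 · ((2.576 + 0.739) / 0.9)²
n = 2 · (3.683)²
n ≈ 27.13
Round up to the next whole number: n = 28 per group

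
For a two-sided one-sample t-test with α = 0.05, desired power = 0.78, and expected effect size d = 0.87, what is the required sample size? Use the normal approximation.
n = 10

Sample size formula (one-sample t-test, normal approximation):
n = ((z_{α/2} + z_β) / d)²

z_{α/2} = 1.960 (for α = 0.05, two-sided)
z_β = 0.772 (for power = 0.78)
d = 0.87

n = ((1.960 + 0.772) / 0.87)²
n = (3.140)²
n ≈ 9.86
Round up to the next whole number: n = 10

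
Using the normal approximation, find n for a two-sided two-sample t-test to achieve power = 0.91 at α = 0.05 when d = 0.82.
n = 33 per group

Sample size formula (two-sample t-test, normal approximation):
n = 2 · ((z_{α/2} + z_β) / d)²

z_{α/2} = 1.960 (for α = 0.05, two-sided)
z_β = 1.341 (for power = 0.91)
d = 0.82

n = 2 · ((1.960 + 1.341) / 0.82)²
n = 2 · (4.026)²
n ≈ 32.42
Round up to the next whole number: n = 33 per group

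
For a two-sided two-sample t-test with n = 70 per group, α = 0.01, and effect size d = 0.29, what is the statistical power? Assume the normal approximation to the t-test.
Power ≈ 0.19

Power calculation (two-sample t-test, normal approximation):
z_β = d · √(n/2) - z_{α/2}
z_β = 0.29 · √(70/2) - 2.576
z_β = 0.29 · 5.916 - 2.576
z_β = -0.860

Power = Φ(z_β) = Φ(-0.860) ≈ 0.195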